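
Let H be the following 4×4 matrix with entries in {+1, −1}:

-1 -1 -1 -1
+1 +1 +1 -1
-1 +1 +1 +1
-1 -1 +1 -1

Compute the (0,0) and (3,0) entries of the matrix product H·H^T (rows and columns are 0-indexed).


Row 0 of H: [-1, -1, -1, -1].
Row 3 of H: [-1, -1, 1, -1].
(H·H^T)[0][0] = Σ_j H[0][j]·H[0][j] = (-1)² + (-1)² + (-1)² + (-1)² = 1 + 1 + 1 + 1 = 4.
(H·H^T)[3][0] = Σ_j H[3][j]·H[0][j] = (-1)·(-1) + (-1)·(-1) + (1)·(-1) + (-1)·(-1) = 1 + 1 + -1 + 1 = 2.
Rows 3 and 0 are not orthogonal (dot product = 2 ≠ 0), so H is not a Hadamard matrix.

(0,0) entry = 4; (3,0) entry = 2.


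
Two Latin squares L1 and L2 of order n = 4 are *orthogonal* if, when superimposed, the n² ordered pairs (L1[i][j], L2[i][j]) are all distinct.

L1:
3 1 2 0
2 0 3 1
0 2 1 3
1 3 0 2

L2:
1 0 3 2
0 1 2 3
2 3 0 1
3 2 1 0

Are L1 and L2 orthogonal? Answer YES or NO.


Form the n² = 16 superimposed pairs (L1[i][j], L2[i][j]), row by row (rows and columns indexed from 0):
row 0: (3,1) (1,0) (2,3) (0,2)
row 1: (2,0) (0,1) (3,2) (1,3)
row 2: (0,2) (2,3) (1,0) (3,1)
row 3: (1,3) (3,2) (0,1) (2,0)
Orthogonality requires all 16 pairs distinct.
But the pair (0,2) repeats: cell (0,3) has L1 = 0, L2 = 2, and cell (2,0) has L1 = 0, L2 = 2.
A repeated pair means some other pair never occurs (only 8 distinct pairs out of 16), so the squares are not orthogonal.
Conclusion: NO.

NO


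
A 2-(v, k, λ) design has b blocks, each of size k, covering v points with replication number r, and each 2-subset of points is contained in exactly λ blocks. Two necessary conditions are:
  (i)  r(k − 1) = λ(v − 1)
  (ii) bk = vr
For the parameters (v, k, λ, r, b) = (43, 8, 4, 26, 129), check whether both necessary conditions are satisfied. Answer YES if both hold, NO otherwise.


Condition (i): r(k − 1) = 26·7 = 182; λ(v − 1) = 4·42 = 168. Match? NO.
Condition (ii): bk = 129·8 = 1032; vr = 43·26 = 1118. Match? NO.
Both conditions hold? NO.

NO


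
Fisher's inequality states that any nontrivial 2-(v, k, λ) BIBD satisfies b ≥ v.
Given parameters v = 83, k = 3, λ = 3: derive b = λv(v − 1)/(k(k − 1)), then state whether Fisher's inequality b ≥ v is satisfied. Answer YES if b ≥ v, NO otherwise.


b = λv(v − 1)/(k(k − 1)) = 3·83·82/(3·2) = 20418/6 = 3403.
Compare with v = 83: b ≥ v, so Fisher's inequality holds.

YES


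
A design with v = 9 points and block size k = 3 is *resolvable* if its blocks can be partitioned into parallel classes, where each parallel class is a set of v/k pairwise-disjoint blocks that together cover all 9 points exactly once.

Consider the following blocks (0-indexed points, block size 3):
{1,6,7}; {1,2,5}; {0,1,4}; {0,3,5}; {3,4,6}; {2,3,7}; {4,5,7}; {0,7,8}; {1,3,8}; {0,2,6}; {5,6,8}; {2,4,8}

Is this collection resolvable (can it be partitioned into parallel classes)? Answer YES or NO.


v = 9, block size k = 3, number of blocks = 12.
For resolvability, blocks must partition into parallel classes of size v/k = 3.
Total blocks must therefore be a multiple of 3: 12 = 3·4 + 0 ⇒ divisible ✓.
Greedy packing gives 4 candidate class(es). Each should be a full parallel class (size 3, covers all 9 points).
  Class 1 (3 blocks): {1,6,7}; {0,3,5}; {2,4,8}. Points covered: [0, 1, 2, 3, 4, 5, 6, 7, 8].
  Class 2 (3 blocks): {1,2,5}; {3,4,6}; {0,7,8}. Points covered: [0, 1, 2, 3, 4, 5, 6, 7, 8].
  Class 3 (3 blocks): {0,1,4}; {2,3,7}; {5,6,8}. Points covered: [0, 1, 2, 3, 4, 5, 6, 7, 8].
  Class 4 (3 blocks): {4,5,7}; {1,3,8}; {0,2,6}. Points covered: [0, 1, 2, 3, 4, 5, 6, 7, 8].
All classes full (size 3)? YES. All classes cover every point? YES.
Resolvable? YES.

YES


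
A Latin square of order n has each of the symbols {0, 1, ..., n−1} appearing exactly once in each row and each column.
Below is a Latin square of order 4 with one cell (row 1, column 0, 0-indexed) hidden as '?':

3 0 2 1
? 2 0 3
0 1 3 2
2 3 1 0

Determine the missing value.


Row 1 contains symbols [0, 2, 3] — missing [1].
Column 0 contains symbols [0, 2, 3] — missing [1].
The missing symbol must appear in both missing sets; intersection = [1].
Therefore the hidden value is 1.

Missing value = 1.


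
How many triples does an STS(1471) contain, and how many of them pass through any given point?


An STS(v) is a 2-(v, 3, 1) BIBD: block size k = 3, λ = 1.
Replication: r(k − 1) = λ(v − 1) ⇒ r·2 = 1471 − 1 = 1470 ⇒ r = 735.
Block count: bk = vr ⇒ b·3 = 1471·735 = 1081185 ⇒ b = 360395.
(Check via b = v(v − 1)/6 = 1471·1470/6 = 2162370/6 = 360395.)

r = 735, b = 360395.


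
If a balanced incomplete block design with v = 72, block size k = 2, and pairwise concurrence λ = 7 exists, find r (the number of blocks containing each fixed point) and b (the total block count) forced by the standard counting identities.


Any 2-(v, k, λ) BIBD satisfies two necessary conditions:
  (i)  Each point sits in r blocks, and counting incidences through any fixed point gives r(k − 1) = λ(v − 1), so r = λ(v − 1)/(k − 1).
  (ii) Total incidences bk = vr, so b = vr/k.
Step 1: r = λ(v − 1)/(k − 1) = 7·(72 − 1)/(2 − 1) = 7·71/1 = 497/1 = 497.
Step 2: b = vr/k = 72·497/2 = 35784/2 = 17892.
Check integrality: r = 497 ∈ Z ✓, b = 17892 ∈ Z ✓.
(These identities are necessary conditions: they determine r and b for any design with these parameters, but do not by themselves prove that one exists.)

r = 497, b = 17892.


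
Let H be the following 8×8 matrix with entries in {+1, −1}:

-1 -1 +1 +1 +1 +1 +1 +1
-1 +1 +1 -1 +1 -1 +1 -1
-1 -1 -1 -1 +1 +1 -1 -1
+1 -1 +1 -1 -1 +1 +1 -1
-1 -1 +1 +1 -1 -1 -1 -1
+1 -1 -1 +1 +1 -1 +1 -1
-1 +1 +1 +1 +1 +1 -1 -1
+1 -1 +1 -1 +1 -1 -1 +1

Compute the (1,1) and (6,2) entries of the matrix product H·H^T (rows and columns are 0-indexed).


Row 1 of H: [-1, 1, 1, -1, 1, -1, 1, -1].
Row 2 of H: [-1, -1, -1, -1, 1, 1, -1, -1].
Row 6 of H: [-1, 1, 1, 1, 1, 1, -1, -1].
(H·H^T)[1][1] = Σ_j H[1][j]·H[1][j] = (-1)² + (1)² + (1)² + (-1)² + (1)² + (-1)² + (1)² + (-1)² = 1 + 1 + 1 + 1 + 1 + 1 + 1 + 1 = 8.
(H·H^T)[6][2] = Σ_j H[6][j]·H[2][j] = (-1)·(-1) + (1)·(-1) + (1)·(-1) + (1)·(-1) + (1)·(1) + (1)·(1) + (-1)·(-1) + (-1)·(-1) = 1 + -1 + -1 + -1 + 1 + 1 + 1 + 1 = 2.
Rows 6 and 2 are not orthogonal (dot product = 2 ≠ 0), so H is not a Hadamard matrix.

(1,1) entry = 8; (6,2) entry = 2.


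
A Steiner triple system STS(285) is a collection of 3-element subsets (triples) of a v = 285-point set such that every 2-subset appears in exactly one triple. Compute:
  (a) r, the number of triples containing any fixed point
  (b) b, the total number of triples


An STS(v) is a 2-(v, 3, 1) BIBD: block size k = 3, λ = 1.
Replication: r(k − 1) = λ(v − 1) ⇒ r·2 = 285 − 1 = 284 ⇒ r = 142.
Block count: bk = vr ⇒ b·3 = 285·142 = 40470 ⇒ b = 13490.
(Check via b = v(v − 1)/6 = 285·284/6 = 80940/6 = 13490.)

r = 142, b = 13490.


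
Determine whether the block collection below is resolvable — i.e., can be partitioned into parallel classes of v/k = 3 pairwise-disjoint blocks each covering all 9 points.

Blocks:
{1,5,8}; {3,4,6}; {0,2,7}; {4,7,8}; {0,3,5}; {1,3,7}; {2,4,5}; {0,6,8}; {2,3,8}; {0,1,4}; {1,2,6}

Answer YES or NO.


v = 9, block size k = 3, number of blocks = 11.
For resolvability, blocks must partition into parallel classes of size v/k = 3.
Total blocks must therefore be a multiple of 3: 11 = 3·3 + 2 ⇒ not divisible ✗.
Resolvable? NO.

NO


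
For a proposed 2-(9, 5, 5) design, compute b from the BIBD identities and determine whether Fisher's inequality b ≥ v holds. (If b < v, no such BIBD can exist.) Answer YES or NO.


r = λ(v − 1)/(k − 1) = 5·8/4 = 10.
b = vr/k = 9·10/5 = 18.
Fisher's inequality: b ≥ v ⇔ 18 ≥ 9? YES.

YES


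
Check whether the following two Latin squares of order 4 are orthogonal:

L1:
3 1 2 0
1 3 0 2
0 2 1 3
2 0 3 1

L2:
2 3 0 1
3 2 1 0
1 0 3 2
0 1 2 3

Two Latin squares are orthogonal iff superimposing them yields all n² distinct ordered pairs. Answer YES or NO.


Form the n² = 16 superimposed pairs (L1[i][j], L2[i][j]), row by row (rows and columns indexed from 0):
row 0: (3,2) (1,3) (2,0) (0,1)
row 1: (1,3) (3,2) (0,1) (2,0)
row 2: (0,1) (2,0) (1,3) (3,2)
row 3: (2,0) (0,1) (3,2) (1,3)
Orthogonality requires all 16 pairs distinct.
But the pair (1,3) repeats: cell (0,1) has L1 = 1, L2 = 3, and cell (1,0) has L1 = 1, L2 = 3.
A repeated pair means some other pair never occurs (only 4 distinct pairs out of 16), so the squares are not orthogonal.
Conclusion: NO.

NO


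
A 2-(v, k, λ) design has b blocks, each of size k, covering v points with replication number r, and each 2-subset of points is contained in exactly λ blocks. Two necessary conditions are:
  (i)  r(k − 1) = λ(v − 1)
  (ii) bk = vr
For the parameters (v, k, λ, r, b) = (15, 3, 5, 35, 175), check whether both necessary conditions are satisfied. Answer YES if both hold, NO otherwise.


Condition (i): r(k − 1) = 35·2 = 70; λ(v − 1) = 5·14 = 70. Match? YES.
Condition (ii): bk = 175·3 = 525; vr = 15·35 = 525. Match? YES.
Both conditions hold? YES.

YES


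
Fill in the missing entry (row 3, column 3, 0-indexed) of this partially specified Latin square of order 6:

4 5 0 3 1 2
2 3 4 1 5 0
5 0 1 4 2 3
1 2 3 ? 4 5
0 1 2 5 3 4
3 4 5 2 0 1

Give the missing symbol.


Row 3 contains symbols [1, 2, 3, 4, 5] — missing [0].
Column 3 contains symbols [1, 2, 3, 4, 5] — missing [0].
The missing symbol must appear in both missing sets; intersection = [0].
Therefore the hidden value is 0.

Missing value = 0.


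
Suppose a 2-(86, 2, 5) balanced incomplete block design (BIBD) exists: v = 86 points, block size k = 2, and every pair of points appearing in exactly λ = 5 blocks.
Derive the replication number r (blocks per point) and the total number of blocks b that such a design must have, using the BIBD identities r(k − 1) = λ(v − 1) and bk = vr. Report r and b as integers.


Any 2-(v, k, λ) BIBD satisfies two necessary conditions:
  (i)  Each point sits in r blocks, and counting incidences through any fixed point gives r(k − 1) = λ(v − 1), so r = λ(v − 1)/(k − 1).
  (ii) Total incidences bk = vr, so b = vr/k.
Step 1: r = λ(v − 1)/(k − 1) = 5·(86 − 1)/(2 − 1) = 5·85/1 = 425/1 = 425.
Step 2: b = vr/k = 86·425/2 = 36550/2 = 18275.
Check integrality: r = 425 ∈ Z ✓, b = 18275 ∈ Z ✓.
(These identities are necessary conditions: they determine r and b for any design with these parameters, but do not by themselves prove that one exists.)

r = 425, b = 18275.


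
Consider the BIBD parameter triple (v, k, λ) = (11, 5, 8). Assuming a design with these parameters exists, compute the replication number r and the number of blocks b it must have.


Any 2-(v, k, λ) BIBD satisfies two necessary conditions:
  (i)  Each point sits in r blocks, and counting incidences through any fixed point gives r(k − 1) = λ(v − 1), so r = λ(v − 1)/(k − 1).
  (ii) Total incidences bk = vr, so b = vr/k.
Step 1: r = λ(v − 1)/(k − 1) = 8·(11 − 1)/(5 − 1) = 8·10/4 = 80/4 = 20.
Step 2: b = vr/k = 11·20/5 = 220/5 = 44.
Check integrality: r = 20 ∈ Z ✓, b = 44 ∈ Z ✓.
(These identities are necessary conditions: they determine r and b for any design with these parameters, but do not by themselves prove that one exists.)

r = 20, b = 44.


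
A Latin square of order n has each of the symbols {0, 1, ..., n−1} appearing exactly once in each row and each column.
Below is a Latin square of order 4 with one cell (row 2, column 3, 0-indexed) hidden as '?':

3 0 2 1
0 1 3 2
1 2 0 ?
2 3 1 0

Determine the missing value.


Row 2 contains symbols [0, 1, 2] — missing [3].
Column 3 contains symbols [0, 1, 2] — missing [3].
The missing symbol must appear in both missing sets; intersection = [3].
Therefore the hidden value is 3.

Missing value = 3.


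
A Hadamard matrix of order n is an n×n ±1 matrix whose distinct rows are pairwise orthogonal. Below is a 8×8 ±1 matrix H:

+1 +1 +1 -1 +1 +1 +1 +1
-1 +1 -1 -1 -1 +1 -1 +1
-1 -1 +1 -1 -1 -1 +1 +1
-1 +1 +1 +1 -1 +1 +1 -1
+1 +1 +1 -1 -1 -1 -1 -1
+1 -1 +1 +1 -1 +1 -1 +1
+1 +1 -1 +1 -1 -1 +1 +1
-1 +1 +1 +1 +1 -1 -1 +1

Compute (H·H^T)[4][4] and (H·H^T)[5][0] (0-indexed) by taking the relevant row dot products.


Row 0 of H: [1, 1, 1, -1, 1, 1, 1, 1].
Row 4 of H: [1, 1, 1, -1, -1, -1, -1, -1].
Row 5 of H: [1, -1, 1, 1, -1, 1, -1, 1].
(H·H^T)[4][4] = Σ_j H[4][j]·H[4][j] = (1)² + (1)² + (1)² + (-1)² + (-1)² + (-1)² + (-1)² + (-1)² = 1 + 1 + 1 + 1 + 1 + 1 + 1 + 1 = 8.
(H·H^T)[5][0] = Σ_j H[5][j]·H[0][j] = (1)·(1) + (-1)·(1) + (1)·(1) + (1)·(-1) + (-1)·(1) + (1)·(1) + (-1)·(1) + (1)·(1) = 1 + -1 + 1 + -1 + -1 + 1 + -1 + 1 = 0.
So rows 5 and 0 are orthogonal; the diagonal entry equals n = 8.

(4,4) entry = 8; (5,0) entry = 0.


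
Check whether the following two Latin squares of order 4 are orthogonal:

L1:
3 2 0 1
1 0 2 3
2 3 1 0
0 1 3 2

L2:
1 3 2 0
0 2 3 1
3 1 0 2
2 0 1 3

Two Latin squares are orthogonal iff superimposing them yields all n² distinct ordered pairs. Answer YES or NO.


Form the n² = 16 superimposed pairs (L1[i][j], L2[i][j]), row by row (rows and columns indexed from 0):
row 0: (3,1) (2,3) (0,2) (1,0)
row 1: (1,0) (0,2) (2,3) (3,1)
row 2: (2,3) (3,1) (1,0) (0,2)
row 3: (0,2) (1,0) (3,1) (2,3)
Orthogonality requires all 16 pairs distinct.
But the pair (1,0) repeats: cell (0,3) has L1 = 1, L2 = 0, and cell (1,0) has L1 = 1, L2 = 0.
A repeated pair means some other pair never occurs (only 4 distinct pairs out of 16), so the squares are not orthogonal.
Conclusion: NO.

NO


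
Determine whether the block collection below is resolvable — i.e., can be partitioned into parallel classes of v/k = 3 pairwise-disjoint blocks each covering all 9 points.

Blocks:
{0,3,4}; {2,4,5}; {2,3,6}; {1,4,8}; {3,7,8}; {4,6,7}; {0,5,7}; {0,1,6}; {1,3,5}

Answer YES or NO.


v = 9, block size k = 3, number of blocks = 9.
For resolvability, blocks must partition into parallel classes of size v/k = 3.
Total blocks must therefore be a multiple of 3: 9 = 3·3 + 0 ⇒ divisible ✓.
Consider block {0,3,4}. It intersects every other block in the collection, so no parallel class of size 3 can contain it.
Since every block must belong to some parallel class in a resolution, the collection cannot be partitioned into parallel classes.
Resolvable? NO.

NO


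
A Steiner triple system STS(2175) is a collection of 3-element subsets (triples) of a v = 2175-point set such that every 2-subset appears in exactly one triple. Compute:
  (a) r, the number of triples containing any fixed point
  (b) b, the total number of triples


An STS(v) is a 2-(v, 3, 1) BIBD: block size k = 3, λ = 1.
Replication: r(k − 1) = λ(v − 1) ⇒ r·2 = 2175 − 1 = 2174 ⇒ r = 1087.
Block count: b = v(v − 1)/6 = 2175·2174/6 = 4728450/6 = 788075.

r = 1087, b = 788075.


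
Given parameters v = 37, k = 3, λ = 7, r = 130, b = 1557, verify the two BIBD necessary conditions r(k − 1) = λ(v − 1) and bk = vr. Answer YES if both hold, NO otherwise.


Condition (i): r(k − 1) = 130·2 = 260; λ(v − 1) = 7·36 = 252. Match? NO.
Condition (ii): bk = 1557·3 = 4671; vr = 37·130 = 4810. Match? NO.
Both conditions hold? NO.

NO


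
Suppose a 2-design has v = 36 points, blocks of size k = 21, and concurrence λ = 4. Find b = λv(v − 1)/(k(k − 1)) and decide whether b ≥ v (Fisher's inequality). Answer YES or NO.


r = λ(v − 1)/(k − 1) = 4·35/20 = 7.
b = vr/k = 36·7/21 = 12.
Fisher's inequality: b ≥ v ⇔ 12 ≥ 36? NO.

NO


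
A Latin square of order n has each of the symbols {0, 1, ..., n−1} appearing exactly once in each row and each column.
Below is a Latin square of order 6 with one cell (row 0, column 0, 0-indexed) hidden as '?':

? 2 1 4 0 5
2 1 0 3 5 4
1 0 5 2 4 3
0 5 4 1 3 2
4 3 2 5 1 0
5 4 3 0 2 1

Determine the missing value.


Row 0 contains symbols [0, 1, 2, 4, 5] — missing [3].
Column 0 contains symbols [0, 1, 2, 4, 5] — missing [3].
The missing symbol must appear in both missing sets; intersection = [3].
Therefore the hidden value is 3.

Missing value = 3.


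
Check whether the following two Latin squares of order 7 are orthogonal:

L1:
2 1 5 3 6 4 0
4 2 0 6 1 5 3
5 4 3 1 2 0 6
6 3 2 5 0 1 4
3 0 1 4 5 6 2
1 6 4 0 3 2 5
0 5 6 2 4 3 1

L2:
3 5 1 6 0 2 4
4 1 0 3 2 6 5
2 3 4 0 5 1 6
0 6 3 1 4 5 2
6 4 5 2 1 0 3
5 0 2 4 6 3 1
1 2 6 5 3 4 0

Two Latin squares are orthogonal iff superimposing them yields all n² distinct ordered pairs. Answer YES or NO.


Form the n² = 49 superimposed pairs (L1[i][j], L2[i][j]), row by row (rows and columns indexed from 0):
row 0: (2,3) (1,5) (5,1) (3,6) (6,0) (4,2) (0,4)
row 1: (4,4) (2,1) (0,0) (6,3) (1,2) (5,6) (3,5)
row 2: (5,2) (4,3) (3,4) (1,0) (2,5) (0,1) (6,6)
row 3: (6,0) (3,6) (2,3) (5,1) (0,4) (1,5) (4,2)
row 4: (3,6) (0,4) (1,5) (4,2) (5,1) (6,0) (2,3)
row 5: (1,5) (6,0) (4,2) (0,4) (3,6) (2,3) (5,1)
row 6: (0,1) (5,2) (6,6) (2,5) (4,3) (3,4) (1,0)
Orthogonality requires all 49 pairs distinct.
But the pair (6,0) repeats: cell (0,4) has L1 = 6, L2 = 0, and cell (3,0) has L1 = 6, L2 = 0.
A repeated pair means some other pair never occurs (only 21 distinct pairs out of 49), so the squares are not orthogonal.
Conclusion: NO.

NO


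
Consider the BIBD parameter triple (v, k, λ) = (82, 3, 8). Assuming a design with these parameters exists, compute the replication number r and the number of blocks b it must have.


Any 2-(v, k, λ) BIBD satisfies two necessary conditions:
  (i)  Each point sits in r blocks, and counting incidences through any fixed point gives r(k − 1) = λ(v − 1), so r = λ(v − 1)/(k − 1).
  (ii) Total incidences bk = vr, so b = vr/k.
Step 1: r = λ(v − 1)/(k − 1) = 8·(82 − 1)/(3 − 1) = 8·81/2 = 648/2 = 324.
Step 2: b = vr/k = 82·324/3 = 26568/3 = 8856.
Check integrality: r = 324 ∈ Z ✓, b = 8856 ∈ Z ✓.
(These identities are necessary conditions: they determine r and b for any design with these parameters, but do not by themselves prove that one exists.)

r = 324, b = 8856.


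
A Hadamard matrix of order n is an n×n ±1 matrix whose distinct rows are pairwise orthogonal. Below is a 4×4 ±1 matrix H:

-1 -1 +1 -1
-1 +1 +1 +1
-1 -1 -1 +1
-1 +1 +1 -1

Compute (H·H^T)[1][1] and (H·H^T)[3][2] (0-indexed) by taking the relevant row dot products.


Row 1 of H: [-1, 1, 1, 1].
Row 2 of H: [-1, -1, -1, 1].
Row 3 of H: [-1, 1, 1, -1].
(H·H^T)[1][1] = Σ_j H[1][j]·H[1][j] = (-1)² + (1)² + (1)² + (1)² = 1 + 1 + 1 + 1 = 4.
(H·H^T)[3][2] = Σ_j H[3][j]·H[2][j] = (-1)·(-1) + (1)·(-1) + (1)·(-1) + (-1)·(1) = 1 + -1 + -1 + -1 = -2.
Rows 3 and 2 are not orthogonal (dot product = -2 ≠ 0), so H is not a Hadamard matrix.

(1,1) entry = 4; (3,2) entry = -2.


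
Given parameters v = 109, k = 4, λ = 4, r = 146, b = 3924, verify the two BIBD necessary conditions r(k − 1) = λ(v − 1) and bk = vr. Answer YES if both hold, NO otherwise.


Condition (i): r(k − 1) = 146·3 = 438; λ(v − 1) = 4·108 = 432. Match? NO.
Condition (ii): bk = 3924·4 = 15696; vr = 109·146 = 15914. Match? NO.
Both conditions hold? NO.

NO


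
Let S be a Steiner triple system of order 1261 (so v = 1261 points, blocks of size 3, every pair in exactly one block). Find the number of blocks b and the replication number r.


An STS(v) is a 2-(v, 3, 1) BIBD: block size k = 3, λ = 1.
Replication: r(k − 1) = λ(v − 1) ⇒ r·2 = 1261 − 1 = 1260 ⇒ r = 630.
Block count: b = v(v − 1)/6 = 1261·1260/6 = 1588860/6 = 264810.
(Check via bk = vr: 264810·3 = 794430 = 1261·630 = 794430 ✓.)

r = 630, b = 264810.


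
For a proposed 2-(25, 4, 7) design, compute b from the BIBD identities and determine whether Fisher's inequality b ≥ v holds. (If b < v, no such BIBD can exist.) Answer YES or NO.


b = λv(v − 1)/(k(k − 1)) = 7·25·24/(4·3) = 4200/12 = 350.
Compare with v = 25: b ≥ v, so Fisher's inequality holds.

YES


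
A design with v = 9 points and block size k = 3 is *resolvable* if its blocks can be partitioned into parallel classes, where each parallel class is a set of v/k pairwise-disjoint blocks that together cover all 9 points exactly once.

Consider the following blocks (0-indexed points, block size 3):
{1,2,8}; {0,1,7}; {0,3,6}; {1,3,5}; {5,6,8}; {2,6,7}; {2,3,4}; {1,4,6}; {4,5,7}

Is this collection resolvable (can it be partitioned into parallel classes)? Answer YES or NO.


v = 9, block size k = 3, number of blocks = 9.
For resolvability, blocks must partition into parallel classes of size v/k = 3.
Total blocks must therefore be a multiple of 3: 9 = 3·3 + 0 ⇒ divisible ✓.
Consider block {1,3,5}. The only other block(s) in the collection disjoint from it are {2,6,7} — just 1 block(s). Any parallel class containing {1,3,5} would need 2 other blocks each disjoint from it, so no parallel class of size 3 can contain {1,3,5}.
Since every block must belong to some parallel class in a resolution, the collection cannot be partitioned into parallel classes.
Resolvable? NO.

NO


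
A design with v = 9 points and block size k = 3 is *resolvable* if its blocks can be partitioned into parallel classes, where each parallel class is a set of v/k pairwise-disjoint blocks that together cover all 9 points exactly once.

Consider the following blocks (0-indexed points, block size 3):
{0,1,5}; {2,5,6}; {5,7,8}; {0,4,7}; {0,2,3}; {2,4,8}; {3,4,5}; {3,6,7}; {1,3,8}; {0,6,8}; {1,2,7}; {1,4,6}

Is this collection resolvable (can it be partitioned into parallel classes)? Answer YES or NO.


v = 9, block size k = 3, number of blocks = 12.
For resolvability, blocks must partition into parallel classes of size v/k = 3.
Total blocks must therefore be a multiple of 3: 12 = 3·4 + 0 ⇒ divisible ✓.
Greedy packing gives 4 candidate class(es). Each should be a full parallel class (size 3, covers all 9 points).
  Class 1 (3 blocks): {0,1,5}; {2,4,8}; {3,6,7}. Points covered: [0, 1, 2, 3, 4, 5, 6, 7, 8].
  Class 2 (3 blocks): {2,5,6}; {0,4,7}; {1,3,8}. Points covered: [0, 1, 2, 3, 4, 5, 6, 7, 8].
  Class 3 (3 blocks): {5,7,8}; {0,2,3}; {1,4,6}. Points covered: [0, 1, 2, 3, 4, 5, 6, 7, 8].
  Class 4 (3 blocks): {3,4,5}; {0,6,8}; {1,2,7}. Points covered: [0, 1, 2, 3, 4, 5, 6, 7, 8].
All classes full (size 3)? YES. All classes cover every point? YES.
Resolvable? YES.

YES


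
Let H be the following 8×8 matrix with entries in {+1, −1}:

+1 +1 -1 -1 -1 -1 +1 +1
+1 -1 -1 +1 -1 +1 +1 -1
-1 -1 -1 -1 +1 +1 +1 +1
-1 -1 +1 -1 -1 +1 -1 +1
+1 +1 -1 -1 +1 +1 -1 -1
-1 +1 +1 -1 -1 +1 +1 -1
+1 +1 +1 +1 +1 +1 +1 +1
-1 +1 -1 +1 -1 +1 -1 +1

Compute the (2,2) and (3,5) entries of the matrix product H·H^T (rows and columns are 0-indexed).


Row 2 of H: [-1, -1, -1, -1, 1, 1, 1, 1].
Row 3 of H: [-1, -1, 1, -1, -1, 1, -1, 1].
Row 5 of H: [-1, 1, 1, -1, -1, 1, 1, -1].
(H·H^T)[2][2] = Σ_j H[2][j]·H[2][j] = (-1)² + (-1)² + (-1)² + (-1)² + (1)² + (1)² + (1)² + (1)² = 1 + 1 + 1 + 1 + 1 + 1 + 1 + 1 = 8.
(H·H^T)[3][5] = Σ_j H[3][j]·H[5][j] = (-1)·(-1) + (-1)·(1) + (1)·(1) + (-1)·(-1) + (-1)·(-1) + (1)·(1) + (-1)·(1) + (1)·(-1) = 1 + -1 + 1 + 1 + 1 + 1 + -1 + -1 = 2.
Rows 3 and 5 are not orthogonal (dot product = 2 ≠ 0), so H is not a Hadamard matrix.

(2,2) entry = 8; (3,5) entry = 2.


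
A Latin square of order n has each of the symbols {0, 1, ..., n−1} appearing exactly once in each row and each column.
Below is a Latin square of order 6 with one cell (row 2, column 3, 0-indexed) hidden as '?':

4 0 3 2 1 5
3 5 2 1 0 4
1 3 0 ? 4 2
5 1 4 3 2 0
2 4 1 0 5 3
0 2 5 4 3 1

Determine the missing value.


Row 2 contains symbols [0, 1, 2, 3, 4] — missing [5].
Column 3 contains symbols [0, 1, 2, 3, 4] — missing [5].
The missing symbol must appear in both missing sets; intersection = [5].
Therefore the hidden value is 5.

Missing value = 5.


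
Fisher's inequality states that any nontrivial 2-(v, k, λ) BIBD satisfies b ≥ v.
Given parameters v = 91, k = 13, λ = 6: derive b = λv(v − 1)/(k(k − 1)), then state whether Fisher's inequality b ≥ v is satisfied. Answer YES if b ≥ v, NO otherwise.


b = λv(v − 1)/(k(k − 1)) = 6·91·90/(13·12) = 49140/156 = 315.
Compare with v = 91: b ≥ v, so Fisher's inequality holds.

YES


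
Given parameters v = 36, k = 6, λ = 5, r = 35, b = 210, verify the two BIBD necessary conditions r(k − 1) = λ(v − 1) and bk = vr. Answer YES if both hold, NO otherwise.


Condition (i): r(k − 1) = 35·5 = 175; λ(v − 1) = 5·35 = 175. Match? YES.
Condition (ii): bk = 210·6 = 1260; vr = 36·35 = 1260. Match? YES.
Both conditions hold? YES.

YES


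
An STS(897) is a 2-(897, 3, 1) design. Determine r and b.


An STS(v) is a 2-(v, 3, 1) BIBD: block size k = 3, λ = 1.
Replication: r(k − 1) = λ(v − 1) ⇒ r·2 = 897 − 1 = 896 ⇒ r = 448.
Block count: bk = vr ⇒ b·3 = 897·448 = 401856 ⇒ b = 133952.

r = 448, b = 133952.


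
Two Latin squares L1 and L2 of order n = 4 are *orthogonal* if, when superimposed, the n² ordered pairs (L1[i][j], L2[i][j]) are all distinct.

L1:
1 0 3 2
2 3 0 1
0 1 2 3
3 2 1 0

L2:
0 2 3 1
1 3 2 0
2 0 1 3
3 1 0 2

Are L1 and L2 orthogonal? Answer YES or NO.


Form the n² = 16 superimposed pairs (L1[i][j], L2[i][j]), row by row (rows and columns indexed from 0):
row 0: (1,0) (0,2) (3,3) (2,1)
row 1: (2,1) (3,3) (0,2) (1,0)
row 2: (0,2) (1,0) (2,1) (3,3)
row 3: (3,3) (2,1) (1,0) (0,2)
Orthogonality requires all 16 pairs distinct.
But the pair (2,1) repeats: cell (0,3) has L1 = 2, L2 = 1, and cell (1,0) has L1 = 2, L2 = 1.
A repeated pair means some other pair never occurs (only 4 distinct pairs out of 16), so the squares are not orthogonal.
Conclusion: NO.

NO


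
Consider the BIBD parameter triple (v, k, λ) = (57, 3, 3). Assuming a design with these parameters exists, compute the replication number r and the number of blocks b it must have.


Any 2-(v, k, λ) BIBD satisfies two necessary conditions:
  (i)  Each point sits in r blocks, and counting incidences through any fixed point gives r(k − 1) = λ(v − 1), so r = λ(v − 1)/(k − 1).
  (ii) Total incidences bk = vr, so b = vr/k.
Step 1: r = λ(v − 1)/(k − 1) = 3·(57 − 1)/(3 − 1) = 3·56/2 = 168/2 = 84.
Step 2: b = vr/k = 57·84/3 = 4788/3 = 1596.
Check integrality: r = 84 ∈ Z ✓, b = 1596 ∈ Z ✓.
(These identities are necessary conditions: they determine r and b for any design with these parameters, but do not by themselves prove that one exists.)

r = 84, b = 1596.


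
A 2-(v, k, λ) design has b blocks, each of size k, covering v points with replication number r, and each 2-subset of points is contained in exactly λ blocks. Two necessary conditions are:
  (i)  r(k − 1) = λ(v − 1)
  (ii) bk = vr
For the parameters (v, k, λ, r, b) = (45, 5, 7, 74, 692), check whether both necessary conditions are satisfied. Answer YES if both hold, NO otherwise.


Condition (i): r(k − 1) = 74·4 = 296; λ(v − 1) = 7·44 = 308. Match? NO.
Condition (ii): bk = 692·5 = 3460; vr = 45·74 = 3330. Match? NO.
Both conditions hold? NO.

NO


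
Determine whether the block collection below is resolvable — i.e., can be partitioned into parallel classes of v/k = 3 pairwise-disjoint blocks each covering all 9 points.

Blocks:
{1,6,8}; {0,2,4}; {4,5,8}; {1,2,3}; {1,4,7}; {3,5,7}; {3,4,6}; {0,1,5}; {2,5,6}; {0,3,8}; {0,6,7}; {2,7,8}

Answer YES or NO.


v = 9, block size k = 3, number of blocks = 12.
For resolvability, blocks must partition into parallel classes of size v/k = 3.
Total blocks must therefore be a multiple of 3: 12 = 3·4 + 0 ⇒ divisible ✓.
Greedy packing gives 4 candidate class(es). Each should be a full parallel class (size 3, covers all 9 points).
  Class 1 (3 blocks): {1,6,8}; {0,2,4}; {3,5,7}. Points covered: [0, 1, 2, 3, 4, 5, 6, 7, 8].
  Class 2 (3 blocks): {4,5,8}; {1,2,3}; {0,6,7}. Points covered: [0, 1, 2, 3, 4, 5, 6, 7, 8].
  Class 3 (3 blocks): {1,4,7}; {2,5,6}; {0,3,8}. Points covered: [0, 1, 2, 3, 4, 5, 6, 7, 8].
  Class 4 (3 blocks): {3,4,6}; {0,1,5}; {2,7,8}. Points covered: [0, 1, 2, 3, 4, 5, 6, 7, 8].
All classes full (size 3)? YES. All classes cover every point? YES.
Resolvable? YES.

YES


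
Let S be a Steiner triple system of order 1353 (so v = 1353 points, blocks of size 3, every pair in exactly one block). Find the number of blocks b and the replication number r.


An STS(v) is a 2-(v, 3, 1) BIBD: block size k = 3, λ = 1.
Replication: r(k − 1) = λ(v − 1) ⇒ r·2 = 1353 − 1 = 1352 ⇒ r = 676.
Block count: b = v(v − 1)/6 = 1353·1352/6 = 1829256/6 = 304876.
(Check via bk = vr: 304876·3 = 914628 = 1353·676 = 914628 ✓.)

r = 676, b = 304876.


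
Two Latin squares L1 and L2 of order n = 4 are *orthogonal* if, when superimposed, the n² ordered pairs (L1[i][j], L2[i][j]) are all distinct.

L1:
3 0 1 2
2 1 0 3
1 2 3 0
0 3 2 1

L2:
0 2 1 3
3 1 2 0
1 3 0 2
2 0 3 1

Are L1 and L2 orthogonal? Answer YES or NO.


Form the n² = 16 superimposed pairs (L1[i][j], L2[i][j]), row by row (rows and columns indexed from 0):
row 0: (3,0) (0,2) (1,1) (2,3)
row 1: (2,3) (1,1) (0,2) (3,0)
row 2: (1,1) (2,3) (3,0) (0,2)
row 3: (0,2) (3,0) (2,3) (1,1)
Orthogonality requires all 16 pairs distinct.
But the pair (2,3) repeats: cell (0,3) has L1 = 2, L2 = 3, and cell (1,0) has L1 = 2, L2 = 3.
A repeated pair means some other pair never occurs (only 4 distinct pairs out of 16), so the squares are not orthogonal.
Conclusion: NO.

NO


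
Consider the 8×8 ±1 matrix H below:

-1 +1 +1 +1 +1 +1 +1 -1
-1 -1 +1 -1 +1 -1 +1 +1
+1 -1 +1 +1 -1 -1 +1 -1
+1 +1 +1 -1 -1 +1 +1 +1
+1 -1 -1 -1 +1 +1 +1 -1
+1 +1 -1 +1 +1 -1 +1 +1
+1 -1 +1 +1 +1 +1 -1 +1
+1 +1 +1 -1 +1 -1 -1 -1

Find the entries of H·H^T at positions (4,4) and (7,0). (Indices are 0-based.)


Row 0 of H: [-1, 1, 1, 1, 1, 1, 1, -1].
Row 4 of H: [1, -1, -1, -1, 1, 1, 1, -1].
Row 7 of H: [1, 1, 1, -1, 1, -1, -1, -1].
(H·H^T)[4][4] = Σ_j H[4][j]·H[4][j] = (1)² + (-1)² + (-1)² + (-1)² + (1)² + (1)² + (1)² + (-1)² = 1 + 1 + 1 + 1 + 1 + 1 + 1 + 1 = 8.
(H·H^T)[7][0] = Σ_j H[7][j]·H[0][j] = (1)·(-1) + (1)·(1) + (1)·(1) + (-1)·(1) + (1)·(1) + (-1)·(1) + (-1)·(1) + (-1)·(-1) = -1 + 1 + 1 + -1 + 1 + -1 + -1 + 1 = 0.
So rows 7 and 0 are orthogonal; the diagonal entry equals n = 8.

(4,4) entry = 8; (7,0) entry = 0.


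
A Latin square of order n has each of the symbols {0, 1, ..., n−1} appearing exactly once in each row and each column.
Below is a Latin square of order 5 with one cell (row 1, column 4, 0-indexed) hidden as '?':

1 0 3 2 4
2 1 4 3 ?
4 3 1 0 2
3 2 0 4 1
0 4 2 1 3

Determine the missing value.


Row 1 contains symbols [1, 2, 3, 4] — missing [0].
Column 4 contains symbols [1, 2, 3, 4] — missing [0].
The missing symbol must appear in both missing sets; intersection = [0].
Therefore the hidden value is 0.

Missing value = 0.


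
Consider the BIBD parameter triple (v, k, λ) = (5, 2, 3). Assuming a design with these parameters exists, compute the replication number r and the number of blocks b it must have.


Any 2-(v, k, λ) BIBD satisfies two necessary conditions:
  (i)  Each point sits in r blocks, and counting incidences through any fixed point gives r(k − 1) = λ(v − 1), so r = λ(v − 1)/(k − 1).
  (ii) Total incidences bk = vr, so b = vr/k.
Step 1: r = λ(v − 1)/(k − 1) = 3·(5 − 1)/(2 − 1) = 3·4/1 = 12/1 = 12.
Step 2: b = vr/k = 5·12/2 = 60/2 = 30.
Check integrality: r = 12 ∈ Z ✓, b = 30 ∈ Z ✓.
(These identities are necessary conditions: they determine r and b for any design with these parameters, but do not by themselves prove that one exists.)

r = 12, b = 30.


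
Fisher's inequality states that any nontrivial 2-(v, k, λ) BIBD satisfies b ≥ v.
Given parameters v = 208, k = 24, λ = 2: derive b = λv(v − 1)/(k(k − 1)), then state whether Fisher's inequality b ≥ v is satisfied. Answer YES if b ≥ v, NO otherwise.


b = λv(v − 1)/(k(k − 1)) = 2·208·207/(24·23) = 86112/552 = 156.
Compare with v = 208: b < v, so Fisher's inequality fails.

NO


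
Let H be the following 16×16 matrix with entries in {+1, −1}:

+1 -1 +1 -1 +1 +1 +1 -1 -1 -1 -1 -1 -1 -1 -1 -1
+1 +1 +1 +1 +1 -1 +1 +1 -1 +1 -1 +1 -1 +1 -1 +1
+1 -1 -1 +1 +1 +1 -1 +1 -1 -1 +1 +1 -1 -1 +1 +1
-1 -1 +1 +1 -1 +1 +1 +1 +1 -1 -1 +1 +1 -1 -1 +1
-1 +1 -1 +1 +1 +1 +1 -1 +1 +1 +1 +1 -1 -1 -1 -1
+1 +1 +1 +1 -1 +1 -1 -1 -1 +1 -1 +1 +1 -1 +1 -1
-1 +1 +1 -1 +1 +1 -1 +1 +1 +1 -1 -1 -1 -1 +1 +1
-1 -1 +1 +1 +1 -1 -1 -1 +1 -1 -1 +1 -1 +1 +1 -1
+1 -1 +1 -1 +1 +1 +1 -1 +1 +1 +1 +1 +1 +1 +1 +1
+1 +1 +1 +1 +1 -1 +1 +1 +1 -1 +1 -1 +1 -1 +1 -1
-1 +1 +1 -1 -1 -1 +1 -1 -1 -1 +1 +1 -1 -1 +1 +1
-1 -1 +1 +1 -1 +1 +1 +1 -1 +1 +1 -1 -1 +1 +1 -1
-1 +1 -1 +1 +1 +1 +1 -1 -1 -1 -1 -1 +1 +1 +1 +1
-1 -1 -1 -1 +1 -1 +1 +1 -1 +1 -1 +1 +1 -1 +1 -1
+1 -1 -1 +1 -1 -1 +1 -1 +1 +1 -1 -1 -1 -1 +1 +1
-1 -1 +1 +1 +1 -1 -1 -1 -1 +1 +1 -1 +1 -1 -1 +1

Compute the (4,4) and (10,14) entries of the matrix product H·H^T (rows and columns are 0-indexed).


Row 4 of H: [-1, 1, -1, 1, 1, 1, 1, -1, 1, 1, 1, 1, -1, -1, -1, -1].
Row 10 of H: [-1, 1, 1, -1, -1, -1, 1, -1, -1, -1, 1, 1, -1, -1, 1, 1].
Row 14 of H: [1, -1, -1, 1, -1, -1, 1, -1, 1, 1, -1, -1, -1, -1, 1, 1].
(H·H^T)[4][4] = Σ_j H[4][j]·H[4][j] = (-1)² + (1)² + (-1)² + (1)² + (1)² + (1)² + (1)² + (-1)² + (1)² + (1)² + (1)² + (1)² + (-1)² + (-1)² + (-1)² + (-1)² = 1 + 1 + 1 + 1 + 1 + 1 + 1 + 1 + 1 + 1 + 1 + 1 + 1 + 1 + 1 + 1 = 16.
(H·H^T)[10][14] = Σ_j H[10][j]·H[14][j] = (-1)·(1) + (1)·(-1) + (1)·(-1) + (-1)·(1) + (-1)·(-1) + (-1)·(-1) + (1)·(1) + (-1)·(-1) + (-1)·(1) + (-1)·(1) + (1)·(-1) + (1)·(-1) + (-1)·(-1) + (-1)·(-1) + (1)·(1) + (1)·(1) = -1 + -1 + -1 + -1 + 1 + 1 + 1 + 1 + -1 + -1 + -1 + -1 + 1 + 1 + 1 + 1 = 0.
So rows 10 and 14 are orthogonal; the diagonal entry equals n = 16.

(4,4) entry = 16; (10,14) entry = 0.


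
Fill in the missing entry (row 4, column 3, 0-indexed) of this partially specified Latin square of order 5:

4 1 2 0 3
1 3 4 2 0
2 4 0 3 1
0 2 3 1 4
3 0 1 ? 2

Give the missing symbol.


Row 4 contains symbols [0, 1, 2, 3] — missing [4].
Column 3 contains symbols [0, 1, 2, 3] — missing [4].
The missing symbol must appear in both missing sets; intersection = [4].
Therefore the hidden value is 4.

Missing value = 4.


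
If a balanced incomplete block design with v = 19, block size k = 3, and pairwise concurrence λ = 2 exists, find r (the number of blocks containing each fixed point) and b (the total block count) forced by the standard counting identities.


Any 2-(v, k, λ) BIBD satisfies two necessary conditions:
  (i)  Each point sits in r blocks, and counting incidences through any fixed point gives r(k − 1) = λ(v − 1), so r = λ(v − 1)/(k − 1).
  (ii) Total incidences bk = vr, so b = vr/k.
Step 1: r = λ(v − 1)/(k − 1) = 2·(19 − 1)/(3 − 1) = 2·18/2 = 36/2 = 18.
Step 2: b = vr/k = 19·18/3 = 342/3 = 114.
Check integrality: r = 18 ∈ Z ✓, b = 114 ∈ Z ✓.
(These identities are necessary conditions: they determine r and b for any design with these parameters, but do not by themselves prove that one exists.)

r = 18, b = 114.


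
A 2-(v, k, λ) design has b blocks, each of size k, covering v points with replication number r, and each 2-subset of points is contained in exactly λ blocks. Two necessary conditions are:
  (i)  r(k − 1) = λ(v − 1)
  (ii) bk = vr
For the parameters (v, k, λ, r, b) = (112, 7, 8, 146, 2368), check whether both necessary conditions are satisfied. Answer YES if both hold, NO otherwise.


Condition (i): r(k − 1) = 146·6 = 876; λ(v − 1) = 8·111 = 888. Match? NO.
Condition (ii): bk = 2368·7 = 16576; vr = 112·146 = 16352. Match? NO.
Both conditions hold? NO.

NO


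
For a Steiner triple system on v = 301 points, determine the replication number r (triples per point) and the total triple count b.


An STS(v) is a 2-(v, 3, 1) BIBD: block size k = 3, λ = 1.
Replication: r(k − 1) = λ(v − 1) ⇒ r·2 = 301 − 1 = 300 ⇒ r = 150.
Block count: bk = vr ⇒ b·3 = 301·150 = 45150 ⇒ b = 15050.

r = 150, b = 15050.


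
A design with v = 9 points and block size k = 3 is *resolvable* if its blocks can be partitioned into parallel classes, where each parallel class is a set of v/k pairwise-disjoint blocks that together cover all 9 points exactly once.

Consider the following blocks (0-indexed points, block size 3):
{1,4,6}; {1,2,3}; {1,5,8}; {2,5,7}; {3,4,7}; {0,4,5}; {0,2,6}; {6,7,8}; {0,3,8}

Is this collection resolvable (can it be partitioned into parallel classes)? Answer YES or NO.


v = 9, block size k = 3, number of blocks = 9.
For resolvability, blocks must partition into parallel classes of size v/k = 3.
Total blocks must therefore be a multiple of 3: 9 = 3·3 + 0 ⇒ divisible ✓.
Greedy packing gives 3 candidate class(es). Each should be a full parallel class (size 3, covers all 9 points).
  Class 1 (3 blocks): {1,4,6}; {2,5,7}; {0,3,8}. Points covered: [0, 1, 2, 3, 4, 5, 6, 7, 8].
  Class 2 (3 blocks): {1,2,3}; {0,4,5}; {6,7,8}. Points covered: [0, 1, 2, 3, 4, 5, 6, 7, 8].
  Class 3 (3 blocks): {1,5,8}; {3,4,7}; {0,2,6}. Points covered: [0, 1, 2, 3, 4, 5, 6, 7, 8].
All classes full (size 3)? YES. All classes cover every point? YES.
Resolvable? YES.

YES


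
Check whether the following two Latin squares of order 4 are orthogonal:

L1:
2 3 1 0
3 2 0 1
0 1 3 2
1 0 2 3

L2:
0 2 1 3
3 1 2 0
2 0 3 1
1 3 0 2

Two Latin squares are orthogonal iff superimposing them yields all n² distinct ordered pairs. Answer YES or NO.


Form the n² = 16 superimposed pairs (L1[i][j], L2[i][j]), row by row (rows and columns indexed from 0):
row 0: (2,0) (3,2) (1,1) (0,3)
row 1: (3,3) (2,1) (0,2) (1,0)
row 2: (0,2) (1,0) (3,3) (2,1)
row 3: (1,1) (0,3) (2,0) (3,2)
Orthogonality requires all 16 pairs distinct.
But the pair (0,2) repeats: cell (1,2) has L1 = 0, L2 = 2, and cell (2,0) has L1 = 0, L2 = 2.
A repeated pair means some other pair never occurs (only 8 distinct pairs out of 16), so the squares are not orthogonal.
Conclusion: NO.

NO


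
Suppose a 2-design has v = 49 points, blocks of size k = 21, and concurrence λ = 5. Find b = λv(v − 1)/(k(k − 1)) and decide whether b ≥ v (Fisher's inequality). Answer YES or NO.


b = λv(v − 1)/(k(k − 1)) = 5·49·48/(21·20) = 11760/420 = 28.
Compare with v = 49: b < v, so Fisher's inequality fails.

NO


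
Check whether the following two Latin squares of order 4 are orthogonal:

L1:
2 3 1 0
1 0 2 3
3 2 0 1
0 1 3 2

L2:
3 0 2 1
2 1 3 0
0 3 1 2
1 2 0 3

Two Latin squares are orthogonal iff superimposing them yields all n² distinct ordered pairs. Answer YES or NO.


Form the n² = 16 superimposed pairs (L1[i][j], L2[i][j]), row by row (rows and columns indexed from 0):
row 0: (2,3) (3,0) (1,2) (0,1)
row 1: (1,2) (0,1) (2,3) (3,0)
row 2: (3,0) (2,3) (0,1) (1,2)
row 3: (0,1) (1,2) (3,0) (2,3)
Orthogonality requires all 16 pairs distinct.
But the pair (1,2) repeats: cell (0,2) has L1 = 1, L2 = 2, and cell (1,0) has L1 = 1, L2 = 2.
A repeated pair means some other pair never occurs (only 4 distinct pairs out of 16), so the squares are not orthogonal.
Conclusion: NO.

NO


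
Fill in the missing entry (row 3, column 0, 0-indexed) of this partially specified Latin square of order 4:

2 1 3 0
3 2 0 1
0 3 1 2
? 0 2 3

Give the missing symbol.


Row 3 contains symbols [0, 2, 3] — missing [1].
Column 0 contains symbols [0, 2, 3] — missing [1].
The missing symbol must appear in both missing sets; intersection = [1].
Therefore the hidden value is 1.

Missing value = 1.


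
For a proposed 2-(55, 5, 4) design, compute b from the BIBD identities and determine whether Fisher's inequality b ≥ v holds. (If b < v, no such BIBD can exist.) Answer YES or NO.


b = λv(v − 1)/(k(k − 1)) = 4·55·54/(5·4) = 11880/20 = 594.
Compare with v = 55: b ≥ v, so Fisher's inequality holds.

YES


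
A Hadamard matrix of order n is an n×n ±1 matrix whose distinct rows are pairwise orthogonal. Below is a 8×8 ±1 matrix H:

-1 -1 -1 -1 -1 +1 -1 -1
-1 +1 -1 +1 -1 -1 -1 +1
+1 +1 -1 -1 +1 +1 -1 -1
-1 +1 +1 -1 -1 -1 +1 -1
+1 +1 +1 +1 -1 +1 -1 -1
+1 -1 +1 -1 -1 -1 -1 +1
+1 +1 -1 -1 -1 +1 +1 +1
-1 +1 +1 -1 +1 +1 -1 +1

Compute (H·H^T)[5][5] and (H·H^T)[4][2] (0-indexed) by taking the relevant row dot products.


Row 2 of H: [1, 1, -1, -1, 1, 1, -1, -1].
Row 4 of H: [1, 1, 1, 1, -1, 1, -1, -1].
Row 5 of H: [1, -1, 1, -1, -1, -1, -1, 1].
(H·H^T)[5][5] = Σ_j H[5][j]·H[5][j] = (1)² + (-1)² + (1)² + (-1)² + (-1)² + (-1)² + (-1)² + (1)² = 1 + 1 + 1 + 1 + 1 + 1 + 1 + 1 = 8.
(H·H^T)[4][2] = Σ_j H[4][j]·H[2][j] = (1)·(1) + (1)·(1) + (1)·(-1) + (1)·(-1) + (-1)·(1) + (1)·(1) + (-1)·(-1) + (-1)·(-1) = 1 + 1 + -1 + -1 + -1 + 1 + 1 + 1 = 2.
Rows 4 and 2 are not orthogonal (dot product = 2 ≠ 0), so H is not a Hadamard matrix.

(5,5) entry = 8; (4,2) entry = 2.
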